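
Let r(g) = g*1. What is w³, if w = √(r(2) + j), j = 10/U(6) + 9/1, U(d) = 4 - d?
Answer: 6*√6 ≈ 14.697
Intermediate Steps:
r(g) = g
j = 4 (j = 10/(4 - 1*6) + 9/1 = 10/(4 - 6) + 9*1 = 10/(-2) + 9 = 10*(-½) + 9 = -5 + 9 = 4)
w = √6 (w = √(2 + 4) = √6 ≈ 2.4495)
w³ = (√6)³ = 6*√6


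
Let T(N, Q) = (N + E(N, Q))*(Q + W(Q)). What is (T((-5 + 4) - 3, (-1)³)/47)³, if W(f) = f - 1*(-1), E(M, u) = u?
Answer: 125/103823 ≈ 0.0012040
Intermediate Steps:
W(f) = 1 + f (W(f) = f + 1 = 1 + f)
T(N, Q) = (1 + 2*Q)*(N + Q) (T(N, Q) = (N + Q)*(Q + (1 + Q)) = (N + Q)*(1 + 2*Q) = (1 + 2*Q)*(N + Q))
(T((-5 + 4) - 3, (-1)³)/47)³ = ((((-5 + 4) - 3) + (-1)³ + 2*((-1)³)² + 2*((-5 + 4) - 3)*(-1)³)/47)³ = (((-1 - 3) - 1 + 2*(-1)² + 2*(-1 - 3)*(-1))*(1/47))³ = ((-4 - 1 + 2*1 + 2*(-4)*(-1))*(1/47))³ = ((-4 - 1 + 2 + 8)*(1/47))³ = (5*(1/47))³ = (5/47)³ = 125/103823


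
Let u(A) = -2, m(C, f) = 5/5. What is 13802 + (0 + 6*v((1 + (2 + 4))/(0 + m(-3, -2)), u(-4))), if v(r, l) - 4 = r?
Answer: 13868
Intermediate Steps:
m(C, f) = 1 (m(C, f) = 5*(1/5) = 1)
v(r, l) = 4 + r
13802 + (0 + 6*v((1 + (2 + 4))/(0 + m(-3, -2)), u(-4))) = 13802 + (0 + 6*(4 + (1 + (2 + 4))/(0 + 1))) = 13802 + (0 + 6*(4 + (1 + 6)/1)) = 13802 + (0 + 6*(4 + 7*1)) = 13802 + (0 + 6*(4 + 7)) = 13802 + (0 + 6*11) = 13802 + (0 + 66) = 13802 + 66 = 13868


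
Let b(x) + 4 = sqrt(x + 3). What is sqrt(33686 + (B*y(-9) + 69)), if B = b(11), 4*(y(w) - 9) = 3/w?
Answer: sqrt(1213896 + 321*sqrt(14))/6 ≈ 183.72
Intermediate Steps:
y(w) = 9 + 3/(4*w) (y(w) = 9 + (3/w)/4 = 9 + 3/(4*w))
b(x) = -4 + sqrt(3 + x) (b(x) = -4 + sqrt(x + 3) = -4 + sqrt(3 + x))
B = -4 + sqrt(14) (B = -4 + sqrt(3 + 11) = -4 + sqrt(14) ≈ -0.25834)
sqrt(33686 + (B*y(-9) + 69)) = sqrt(33686 + ((-4 + sqrt(14))*(9 + (3/4)/(-9)) + 69)) = sqrt(33686 + ((-4 + sqrt(14))*(9 + (3/4)*(-1/9)) + 69)) = sqrt(33686 + ((-4 + sqrt(14))*(9 - 1/12) + 69)) = sqrt(33686 + ((-4 + sqrt(14))*(107/12) + 69)) = sqrt(33686 + ((-107/3 + 107*sqrt(14)/12) + 69)) = sqrt(33686 + (100/3 + 107*sqrt(14)/12)) = sqrt(101158/3 + 107*sqrt(14)/12)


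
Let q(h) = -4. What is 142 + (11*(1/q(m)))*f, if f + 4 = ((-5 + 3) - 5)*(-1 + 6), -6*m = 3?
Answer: 997/4 ≈ 249.25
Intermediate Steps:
m = -½ (m = -⅙*3 = -½ ≈ -0.50000)
f = -39 (f = -4 + ((-5 + 3) - 5)*(-1 + 6) = -4 + (-2 - 5)*5 = -4 - 7*5 = -4 - 35 = -39)
142 + (11*(1/q(m)))*f = 142 + (11*(1/(-4)))*(-39) = 142 + (11*(1*(-¼)))*(-39) = 142 + (11*(-¼))*(-39) = 142 - 11/4*(-39) = 142 + 429/4 = 997/4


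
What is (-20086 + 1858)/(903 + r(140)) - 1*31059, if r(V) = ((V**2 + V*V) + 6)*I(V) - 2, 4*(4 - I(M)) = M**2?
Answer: -5961827055597/191951675 ≈ -31059.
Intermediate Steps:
I(M) = 4 - M**2/4
r(V) = -2 + (4 - V**2/4)*(6 + 2*V**2) (r(V) = ((V**2 + V*V) + 6)*(4 - V**2/4) - 2 = ((V**2 + V**2) + 6)*(4 - V**2/4) - 2 = (2*V**2 + 6)*(4 - V**2/4) - 2 = (6 + 2*V**2)*(4 - V**2/4) - 2 = (4 - V**2/4)*(6 + 2*V**2) - 2 = -2 + (4 - V**2/4)*(6 + 2*V**2))
(-20086 + 1858)/(903 + r(140)) - 1*31059 = (-20086 + 1858)/(903 + (22 - 1/2*140**4 + (13/2)*140**2)) - 1*31059 = -18228/(903 + (22 - 1/2*384160000 + (13/2)*19600)) - 31059 = -18228/(903 + (22 - 192080000 + 127400)) - 31059 = -18228/(903 - 191952578) - 31059 = -18228/(-191951675) - 31059 = -18228*(-1/191951675) - 31059 = 18228/191951675 - 31059 = -5961827055597/191951675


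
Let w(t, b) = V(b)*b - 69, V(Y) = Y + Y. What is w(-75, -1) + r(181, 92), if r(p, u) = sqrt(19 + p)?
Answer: -67 + 10*sqrt(2) ≈ -52.858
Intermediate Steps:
V(Y) = 2*Y
w(t, b) = -69 + 2*b**2 (w(t, b) = (2*b)*b - 69 = 2*b**2 - 69 = -69 + 2*b**2)
w(-75, -1) + r(181, 92) = (-69 + 2*(-1)**2) + sqrt(19 + 181) = (-69 + 2*1) + sqrt(200) = (-69 + 2) + 10*sqrt(2) = -67 + 10*sqrt(2)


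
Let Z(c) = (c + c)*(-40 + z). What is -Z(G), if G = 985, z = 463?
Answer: -833310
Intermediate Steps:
Z(c) = 846*c (Z(c) = (c + c)*(-40 + 463) = (2*c)*423 = 846*c)
-Z(G) = -846*985 = -1*833310 = -833310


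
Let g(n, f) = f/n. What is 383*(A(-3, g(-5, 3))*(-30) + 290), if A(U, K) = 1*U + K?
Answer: 152434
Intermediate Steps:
A(U, K) = K + U (A(U, K) = U + K = K + U)
383*(A(-3, g(-5, 3))*(-30) + 290) = 383*((3/(-5) - 3)*(-30) + 290) = 383*((3*(-⅕) - 3)*(-30) + 290) = 383*((-⅗ - 3)*(-30) + 290) = 383*(-18/5*(-30) + 290) = 383*(108 + 290) = 383*398 = 152434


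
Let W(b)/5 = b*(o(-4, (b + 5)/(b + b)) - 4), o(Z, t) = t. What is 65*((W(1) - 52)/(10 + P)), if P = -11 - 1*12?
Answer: 285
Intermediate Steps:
P = -23 (P = -11 - 12 = -23)
W(b) = 5*b*(-4 + (5 + b)/(2*b)) (W(b) = 5*(b*((b + 5)/(b + b) - 4)) = 5*(b*((5 + b)/((2*b)) - 4)) = 5*(b*((5 + b)*(1/(2*b)) - 4)) = 5*(b*((5 + b)/(2*b) - 4)) = 5*(b*(-4 + (5 + b)/(2*b))) = 5*b*(-4 + (5 + b)/(2*b)))
65*((W(1) - 52)/(10 + P)) = 65*(((25/2 - 35/2*1) - 52)/(10 - 23)) = 65*(((25/2 - 35/2) - 52)/(-13)) = 65*((-5 - 52)*(-1/13)) = 65*(-57*(-1/13)) = 65*(57/13) = 285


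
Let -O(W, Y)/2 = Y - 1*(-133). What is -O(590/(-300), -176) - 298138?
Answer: -298224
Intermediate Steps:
O(W, Y) = -266 - 2*Y (O(W, Y) = -2*(Y - 1*(-133)) = -2*(Y + 133) = -2*(133 + Y) = -266 - 2*Y)
-O(590/(-300), -176) - 298138 = -(-266 - 2*(-176)) - 298138 = -(-266 + 352) - 298138 = -1*86 - 298138 = -86 - 298138 = -298224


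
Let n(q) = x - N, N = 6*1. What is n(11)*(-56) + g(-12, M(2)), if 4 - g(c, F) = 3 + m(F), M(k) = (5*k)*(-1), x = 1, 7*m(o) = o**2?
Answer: 1867/7 ≈ 266.71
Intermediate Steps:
m(o) = o**2/7
M(k) = -5*k
g(c, F) = 1 - F**2/7 (g(c, F) = 4 - (3 + F**2/7) = 4 + (-3 - F**2/7) = 1 - F**2/7)
N = 6
n(q) = -5 (n(q) = 1 - 1*6 = 1 - 6 = -5)
n(11)*(-56) + g(-12, M(2)) = -5*(-56) + (1 - (-5*2)**2/7) = 280 + (1 - 1/7*(-10)**2) = 280 + (1 - 1/7*100) = 280 + (1 - 100/7) = 280 - 93/7 = 1867/7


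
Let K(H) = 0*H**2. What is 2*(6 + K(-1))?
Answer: 12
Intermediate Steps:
K(H) = 0
2*(6 + K(-1)) = 2*(6 + 0) = 2*6 = 12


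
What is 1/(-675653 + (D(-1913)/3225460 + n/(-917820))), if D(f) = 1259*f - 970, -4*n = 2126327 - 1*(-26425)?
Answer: -49339861620/33336633448564541 ≈ -1.4800e-6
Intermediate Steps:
n = -538188 (n = -(2126327 - 1*(-26425))/4 = -(2126327 + 26425)/4 = -¼*2152752 = -538188)
D(f) = -970 + 1259*f
1/(-675653 + (D(-1913)/3225460 + n/(-917820))) = 1/(-675653 + ((-970 + 1259*(-1913))/3225460 - 538188/(-917820))) = 1/(-675653 + ((-970 - 2408467)*(1/3225460) - 538188*(-1/917820))) = 1/(-675653 + (-2409437*1/3225460 + 44849/76485)) = 1/(-675653 + (-2409437/3225460 + 44849/76485)) = 1/(-675653 - 7925426681/49339861620) = 1/(-33336633448564541/49339861620) = -49339861620/33336633448564541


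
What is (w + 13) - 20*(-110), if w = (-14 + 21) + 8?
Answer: 2228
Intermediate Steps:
w = 15 (w = 7 + 8 = 15)
(w + 13) - 20*(-110) = (15 + 13) - 20*(-110) = 28 + 2200 = 2228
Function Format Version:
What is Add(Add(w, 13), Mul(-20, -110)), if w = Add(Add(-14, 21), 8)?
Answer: 2228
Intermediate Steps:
w = 15 (w = Add(7, 8) = 15)
Add(Add(w, 13), Mul(-20, -110)) = Add(Add(15, 13), Mul(-20, -110)) = Add(28, 2200) = 2228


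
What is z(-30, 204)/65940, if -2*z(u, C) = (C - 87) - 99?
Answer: -3/21980 ≈ -0.00013649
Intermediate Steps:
z(u, C) = 93 - C/2 (z(u, C) = -((C - 87) - 99)/2 = -((-87 + C) - 99)/2 = -(-186 + C)/2 = 93 - C/2)
z(-30, 204)/65940 = (93 - 1/2*204)/65940 = (93 - 102)*(1/65940) = -9*1/65940 = -3/21980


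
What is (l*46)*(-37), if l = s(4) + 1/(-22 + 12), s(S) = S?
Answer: -33189/5 ≈ -6637.8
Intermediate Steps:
l = 39/10 (l = 4 + 1/(-22 + 12) = 4 + 1/(-10) = 4 - ⅒ = 39/10 ≈ 3.9000)
(l*46)*(-37) = ((39/10)*46)*(-37) = (897/5)*(-37) = -33189/5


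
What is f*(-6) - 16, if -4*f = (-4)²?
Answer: 8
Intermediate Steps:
f = -4 (f = -¼*(-4)² = -¼*16 = -4)
f*(-6) - 16 = -4*(-6) - 16 = 24 - 16 = 8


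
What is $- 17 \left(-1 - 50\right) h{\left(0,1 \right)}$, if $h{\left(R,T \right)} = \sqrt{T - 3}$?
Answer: $867 i \sqrt{2} \approx 1226.1 i$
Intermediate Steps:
$h{\left(R,T \right)} = \sqrt{-3 + T}$
$- 17 \left(-1 - 50\right) h{\left(0,1 \right)} = - 17 \left(-1 - 50\right) \sqrt{-3 + 1} = - 17 \left(-1 - 50\right) \sqrt{-2} = \left(-17\right) \left(-51\right) i \sqrt{2} = 867 i \sqrt{2}$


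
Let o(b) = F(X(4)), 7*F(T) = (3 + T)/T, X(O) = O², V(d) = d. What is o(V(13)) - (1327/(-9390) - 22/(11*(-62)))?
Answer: 4543187/16301040 ≈ 0.27871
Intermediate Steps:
F(T) = (3 + T)/(7*T) (F(T) = ((3 + T)/T)/7 = (3 + T)/(7*T))
o(b) = 19/112 (o(b) = (3 + 4²)/(7*(4²)) = (⅐)*(3 + 16)/16 = (⅐)*(1/16)*19 = 19/112)
o(V(13)) - (1327/(-9390) - 22/(11*(-62))) = 19/112 - (1327/(-9390) - 22/(11*(-62))) = 19/112 - (1327*(-1/9390) - 22/(-682)) = 19/112 - (-1327/9390 - 22*(-1/682)) = 19/112 - (-1327/9390 + 1/31) = 19/112 - 1*(-31747/291090) = 19/112 + 31747/291090 = 4543187/16301040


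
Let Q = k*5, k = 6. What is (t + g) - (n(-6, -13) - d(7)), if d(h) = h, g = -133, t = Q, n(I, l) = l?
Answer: -83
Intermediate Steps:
Q = 30 (Q = 6*5 = 30)
t = 30
(t + g) - (n(-6, -13) - d(7)) = (30 - 133) - (-13 - 1*7) = -103 - (-13 - 7) = -103 - 1*(-20) = -103 + 20 = -83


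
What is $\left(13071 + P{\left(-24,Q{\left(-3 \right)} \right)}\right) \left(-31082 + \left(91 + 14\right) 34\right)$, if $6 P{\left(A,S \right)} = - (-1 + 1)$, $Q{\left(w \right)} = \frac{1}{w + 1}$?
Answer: $-359609352$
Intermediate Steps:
$Q{\left(w \right)} = \frac{1}{1 + w}$
$P{\left(A,S \right)} = 0$ ($P{\left(A,S \right)} = \frac{\left(-1\right) \left(-1 + 1\right)}{6} = \frac{\left(-1\right) 0}{6} = \frac{1}{6} \cdot 0 = 0$)
$\left(13071 + P{\left(-24,Q{\left(-3 \right)} \right)}\right) \left(-31082 + \left(91 + 14\right) 34\right) = \left(13071 + 0\right) \left(-31082 + \left(91 + 14\right) 34\right) = 13071 \left(-31082 + 105 \cdot 34\right) = 13071 \left(-31082 + 3570\right) = 13071 \left(-27512\right) = -359609352$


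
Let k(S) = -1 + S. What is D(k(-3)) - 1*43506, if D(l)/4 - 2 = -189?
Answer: -44254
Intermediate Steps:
D(l) = -748 (D(l) = 8 + 4*(-189) = 8 - 756 = -748)
D(k(-3)) - 1*43506 = -748 - 1*43506 = -748 - 43506 = -44254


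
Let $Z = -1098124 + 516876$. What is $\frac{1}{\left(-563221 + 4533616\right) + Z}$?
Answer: $\frac{1}{3389147} \approx 2.9506 \cdot 10^{-7}$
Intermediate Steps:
$Z = -581248$
$\frac{1}{\left(-563221 + 4533616\right) + Z} = \frac{1}{\left(-563221 + 4533616\right) - 581248} = \frac{1}{3970395 - 581248} = \frac{1}{3389147}$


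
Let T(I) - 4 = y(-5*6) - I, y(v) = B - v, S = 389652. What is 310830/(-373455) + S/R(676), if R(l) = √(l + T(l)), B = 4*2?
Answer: -20722/24897 + 64942*√42/7 ≈ 60124.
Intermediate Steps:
B = 8
y(v) = 8 - v
T(I) = 42 - I (T(I) = 4 + ((8 - (-5)*6) - I) = 4 + ((8 - 1*(-30)) - I) = 4 + ((8 + 30) - I) = 4 + (38 - I) = 42 - I)
R(l) = √42 (R(l) = √(l + (42 - l)) = √42)
310830/(-373455) + S/R(676) = 310830/(-373455) + 389652/(√42) = 310830*(-1/373455) + 389652*(√42/42) = -20722/24897 + 64942*√42/7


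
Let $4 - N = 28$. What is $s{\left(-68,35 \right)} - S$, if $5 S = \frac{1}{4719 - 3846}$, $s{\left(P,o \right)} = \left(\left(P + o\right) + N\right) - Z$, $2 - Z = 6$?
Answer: $- \frac{231346}{4365} \approx -53.0$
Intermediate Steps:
$Z = -4$ ($Z = 2 - 6 = -4$)
$N = -24$ ($N = 4 - 28 = -24$)
$s{\left(P,o \right)} = -20 + P + o$ ($s{\left(P,o \right)} = \left(\left(P + o\right) - 24\right) - -4 = \left(-24 + P + o\right) + 4 = -20 + P + o$)
$S = \frac{1}{4365}$ ($S = \frac{1}{5 \left(4719 - 3846\right)} = \frac{1}{5 \cdot 873} = \frac{1}{5} \cdot \frac{1}{873} = \frac{1}{4365} \approx 0.0002291$)
$s{\left(-68,35 \right)} - S = \left(-20 - 68 + 35\right) - \frac{1}{4365} = -53 - \frac{1}{4365} = - \frac{231346}{4365}$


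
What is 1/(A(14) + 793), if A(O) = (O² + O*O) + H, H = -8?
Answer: 1/1177 ≈ 0.00084962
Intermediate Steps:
A(O) = -8 + 2*O² (A(O) = (O² + O*O) - 8 = (O² + O²) - 8 = 2*O² - 8 = -8 + 2*O²)
1/(A(14) + 793) = 1/((-8 + 2*14²) + 793) = 1/((-8 + 2*196) + 793) = 1/((-8 + 392) + 793) = 1/(384 + 793) = 1/1177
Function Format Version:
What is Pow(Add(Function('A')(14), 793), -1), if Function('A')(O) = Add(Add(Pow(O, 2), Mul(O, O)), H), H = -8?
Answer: Rational(1, 1177) ≈ 0.00084962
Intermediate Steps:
Function('A')(O) = Add(-8, Mul(2, Pow(O, 2))) (Function('A')(O) = Add(Add(Pow(O, 2), Mul(O, O)), -8) = Add(Add(Pow(O, 2), Pow(O, 2)), -8) = Add(Mul(2, Pow(O, 2)), -8) = Add(-8, Mul(2, Pow(O, 2))))
Pow(Add(Function('A')(14), 793), -1) = Pow(Add(Add(-8, Mul(2, Pow(14, 2))), 793), -1) = Pow(Add(Add(-8, Mul(2, 196)), 793), -1) = Pow(Add(Add(-8, 392), 793), -1) = Pow(Add(384, 793), -1) = Pow(1177, -1) = Rational(1, 1177)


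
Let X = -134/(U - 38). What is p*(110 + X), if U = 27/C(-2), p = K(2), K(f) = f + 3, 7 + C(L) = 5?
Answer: 57990/103 ≈ 563.01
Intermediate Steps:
C(L) = -2 (C(L) = -7 + 5 = -2)
K(f) = 3 + f
p = 5 (p = 3 + 2 = 5)
U = -27/2 (U = 27/(-2) = 27*(-½) = -27/2 ≈ -13.500)
X = 268/103 (X = -134/(-27/2 - 38) = -134/(-103/2) = -134*(-2/103) = 268/103 ≈ 2.6019)
p*(110 + X) = 5*(110 + 268/103) = 5*(11598/103) = 57990/103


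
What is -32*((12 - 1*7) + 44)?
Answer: -1568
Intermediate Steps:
-32*((12 - 1*7) + 44) = -32*((12 - 7) + 44) = -32*(5 + 44) = -32*49 = -1568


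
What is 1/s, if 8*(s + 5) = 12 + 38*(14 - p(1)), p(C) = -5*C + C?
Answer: 1/82 ≈ 0.012195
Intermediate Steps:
p(C) = -4*C
s = 82 (s = -5 + (12 + 38*(14 - (-4)))/8 = -5 + (12 + 38*(14 - 1*(-4)))/8 = -5 + (12 + 38*(14 + 4))/8 = -5 + (12 + 38*18)/8 = -5 + (12 + 684)/8 = -5 + (⅛)*696 = -5 + 87 = 82)
1/s = 1/82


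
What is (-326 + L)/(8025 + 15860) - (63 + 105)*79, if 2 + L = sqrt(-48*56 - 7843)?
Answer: -317002048/23885 + I*sqrt(10531)/23885 ≈ -13272.0 + 0.0042964*I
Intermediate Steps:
L = -2 + I*sqrt(10531) (L = -2 + sqrt(-48*56 - 7843) = -2 + sqrt(-2688 - 7843) = -2 + sqrt(-10531) = -2 + I*sqrt(10531) ≈ -2.0 + 102.62*I)
(-326 + L)/(8025 + 15860) - (63 + 105)*79 = (-326 + (-2 + I*sqrt(10531)))/(8025 + 15860) - (63 + 105)*79 = (-328 + I*sqrt(10531))/23885 - 168*79 = (-328 + I*sqrt(10531))*(1/23885) - 1*13272 = (-328/23885 + I*sqrt(10531)/23885) - 13272 = -317002048/23885 + I*sqrt(10531)/23885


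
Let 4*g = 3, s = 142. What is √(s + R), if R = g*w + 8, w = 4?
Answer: 3*√17 ≈ 12.369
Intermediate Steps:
g = ¾ (g = (¼)*3 = ¾ ≈ 0.75000)
R = 11 (R = (¾)*4 + 8 = 3 + 8 = 11)
√(s + R) = √(142 + 11) = √153 = 3*√17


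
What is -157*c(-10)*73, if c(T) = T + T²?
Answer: -1031490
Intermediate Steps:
-157*c(-10)*73 = -(-1570)*(1 - 10)*73 = -(-1570)*(-9)*73 = -157*90*73 = -14130*73 = -1031490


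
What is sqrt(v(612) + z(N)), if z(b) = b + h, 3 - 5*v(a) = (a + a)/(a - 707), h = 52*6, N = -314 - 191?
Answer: I*sqrt(1713154)/95 ≈ 13.778*I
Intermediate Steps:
N = -505
h = 312
v(a) = 3/5 - 2*a/(5*(-707 + a)) (v(a) = 3/5 - (a + a)/(5*(a - 707)) = 3/5 - 2*a/(5*(-707 + a)))
z(b) = 312 + b (z(b) = b + 312 = 312 + b)
sqrt(v(612) + z(N)) = sqrt((-2121 + 612)/(5*(-707 + 612)) + (312 - 505)) = sqrt((1/5)*(-1509)/(-95) - 193) = sqrt((1/5)*(-1/95)*(-1509) - 193) = sqrt(1509/475 - 193) = sqrt(-90166/475) = I*sqrt(1713154)/95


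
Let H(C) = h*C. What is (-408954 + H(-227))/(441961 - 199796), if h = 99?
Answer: -431427/242165 ≈ -1.7815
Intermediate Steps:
H(C) = 99*C
(-408954 + H(-227))/(441961 - 199796) = (-408954 + 99*(-227))/(441961 - 199796) = (-408954 - 22473)/242165 = -431427*1/242165 = -431427/242165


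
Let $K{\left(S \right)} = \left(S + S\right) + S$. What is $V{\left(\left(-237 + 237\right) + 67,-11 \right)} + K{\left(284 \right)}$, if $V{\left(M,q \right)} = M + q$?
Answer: $908$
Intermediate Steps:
$K{\left(S \right)} = 3 S$ ($K{\left(S \right)} = 2 S + S = 3 S$)
$V{\left(\left(-237 + 237\right) + 67,-11 \right)} + K{\left(284 \right)} = \left(\left(\left(-237 + 237\right) + 67\right) - 11\right) + 3 \cdot 284 = \left(\left(0 + 67\right) - 11\right) + 852 = \left(67 - 11\right) + 852 = 56 + 852 = 908$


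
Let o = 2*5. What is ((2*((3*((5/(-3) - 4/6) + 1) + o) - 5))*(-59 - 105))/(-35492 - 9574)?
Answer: 164/22533 ≈ 0.0072782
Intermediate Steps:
o = 10
((2*((3*((5/(-3) - 4/6) + 1) + o) - 5))*(-59 - 105))/(-35492 - 9574) = ((2*((3*((5/(-3) - 4/6) + 1) + 10) - 5))*(-59 - 105))/(-35492 - 9574) = ((2*((3*((5*(-⅓) - 4*⅙) + 1) + 10) - 5))*(-164))/(-45066) = ((2*((3*((-5/3 - ⅔) + 1) + 10) - 5))*(-164))*(-1/45066) = ((2*((3*(-7/3 + 1) + 10) - 5))*(-164))*(-1/45066) = ((2*((3*(-4/3) + 10) - 5))*(-164))*(-1/45066) = ((2*((-4 + 10) - 5))*(-164))*(-1/45066) = ((2*(6 - 5))*(-164))*(-1/45066) = ((2*1)*(-164))*(-1/45066) = (2*(-164))*(-1/45066) = -328*(-1/45066) = 164/22533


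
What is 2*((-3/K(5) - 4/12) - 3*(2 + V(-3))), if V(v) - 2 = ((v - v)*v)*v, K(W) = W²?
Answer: -1868/75 ≈ -24.907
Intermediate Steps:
V(v) = 2 (V(v) = 2 + ((v - v)*v)*v = 2 + (0*v)*v = 2 + 0*v = 2 + 0 = 2)
2*((-3/K(5) - 4/12) - 3*(2 + V(-3))) = 2*((-3/(5²) - 4/12) - 3*(2 + 2)) = 2*((-3/25 - 4*1/12) - 3*4) = 2*((-3*1/25 - ⅓) - 12) = 2*((-3/25 - ⅓) - 12) = 2*(-34/75 - 12) = 2*(-934/75) = -1868/75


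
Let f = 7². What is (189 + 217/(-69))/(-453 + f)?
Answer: -3206/6969 ≈ -0.46004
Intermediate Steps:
f = 49
(189 + 217/(-69))/(-453 + f) = (189 + 217/(-69))/(-453 + 49) = (189 + 217*(-1/69))/(-404) = (189 - 217/69)*(-1/404) = (12824/69)*(-1/404) = -3206/6969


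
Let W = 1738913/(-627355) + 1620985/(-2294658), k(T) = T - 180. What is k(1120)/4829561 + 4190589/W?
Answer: -29134935080870438444200850/24182305796930312669 ≈ -1.2048e+6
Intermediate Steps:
k(T) = -180 + T
W = -5007143671429/1439565169590 (W = 1738913*(-1/627355) + 1620985*(-1/2294658) = -1738913/627355 - 1620985/2294658 = -5007143671429/1439565169590 ≈ -3.4782)
k(1120)/4829561 + 4190589/W = (-180 + 1120)/4829561 + 4190589/(-5007143671429/1439565169590) = 940*(1/4829561) + 4190589*(-1439565169590/5007143671429) = 940/4829561 - 6032625964466988510/5007143671429 = -29134935080870438444200850/24182305796930312669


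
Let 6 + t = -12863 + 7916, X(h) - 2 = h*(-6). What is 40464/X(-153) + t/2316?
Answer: 3714911/88780 ≈ 41.844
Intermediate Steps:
X(h) = 2 - 6*h (X(h) = 2 + h*(-6) = 2 - 6*h)
t = -4953 (t = -6 + (-12863 + 7916) = -6 - 4947 = -4953)
40464/X(-153) + t/2316 = 40464/(2 - 6*(-153)) - 4953/2316 = 40464/(2 + 918) - 4953*1/2316 = 40464/920 - 1651/772 = 40464*(1/920) - 1651/772 = 5058/115 - 1651/772 = 3714911/88780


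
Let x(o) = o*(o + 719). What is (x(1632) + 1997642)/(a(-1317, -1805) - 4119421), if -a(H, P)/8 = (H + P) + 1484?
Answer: -5834474/4106317 ≈ -1.4209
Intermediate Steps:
a(H, P) = -11872 - 8*H - 8*P (a(H, P) = -8*((H + P) + 1484) = -8*(1484 + H + P) = -11872 - 8*H - 8*P)
x(o) = o*(719 + o)
(x(1632) + 1997642)/(a(-1317, -1805) - 4119421) = (1632*(719 + 1632) + 1997642)/((-11872 - 8*(-1317) - 8*(-1805)) - 4119421) = (1632*2351 + 1997642)/((-11872 + 10536 + 14440) - 4119421) = (3836832 + 1997642)/(13104 - 4119421) = 5834474/(-4106317) = 5834474*(-1/4106317) = -5834474/4106317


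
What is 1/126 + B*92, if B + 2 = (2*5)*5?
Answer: 556417/126 ≈ 4416.0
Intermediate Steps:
B = 48 (B = -2 + (2*5)*5 = -2 + 10*5 = -2 + 50 = 48)
1/126 + B*92 = 1/126 + 48*92 = 1/126 + 4416 = 556417/126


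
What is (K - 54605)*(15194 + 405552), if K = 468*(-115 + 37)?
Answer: -38333747314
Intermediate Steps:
K = -36504 (K = 468*(-78) = -36504)
(K - 54605)*(15194 + 405552) = (-36504 - 54605)*(15194 + 405552) = -91109*420746 = -38333747314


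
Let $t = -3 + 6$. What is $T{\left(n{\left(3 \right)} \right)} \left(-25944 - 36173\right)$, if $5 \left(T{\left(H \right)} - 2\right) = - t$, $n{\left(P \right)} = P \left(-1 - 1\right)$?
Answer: $- \frac{434819}{5} \approx -86964.0$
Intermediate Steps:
$n{\left(P \right)} = - 2 P$ ($n{\left(P \right)} = P \left(-2\right) = - 2 P$)
$t = 3$
$T{\left(H \right)} = \frac{7}{5}$ ($T{\left(H \right)} = 2 + \frac{\left(-1\right) 3}{5} = 2 + \frac{1}{5} \left(-3\right) = 2 - \frac{3}{5} = \frac{7}{5}$)
$T{\left(n{\left(3 \right)} \right)} \left(-25944 - 36173\right) = \frac{7 \left(-25944 - 36173\right)}{5} = \frac{7}{5} \left(-62117\right) = - \frac{434819}{5}$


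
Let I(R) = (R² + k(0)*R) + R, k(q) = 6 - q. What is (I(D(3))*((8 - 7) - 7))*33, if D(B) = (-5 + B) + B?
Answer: -1584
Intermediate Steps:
D(B) = -5 + 2*B
I(R) = R² + 7*R (I(R) = (R² + (6 - 1*0)*R) + R = (R² + (6 + 0)*R) + R = (R² + 6*R) + R = R² + 7*R)
(I(D(3))*((8 - 7) - 7))*33 = (((-5 + 2*3)*(7 + (-5 + 2*3)))*((8 - 7) - 7))*33 = (((-5 + 6)*(7 + (-5 + 6)))*(1 - 7))*33 = ((1*(7 + 1))*(-6))*33 = ((1*8)*(-6))*33 = (8*(-6))*33 = -48*33 = -1584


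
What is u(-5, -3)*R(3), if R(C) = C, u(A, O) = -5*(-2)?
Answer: 30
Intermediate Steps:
u(A, O) = 10
u(-5, -3)*R(3) = 10*3 = 30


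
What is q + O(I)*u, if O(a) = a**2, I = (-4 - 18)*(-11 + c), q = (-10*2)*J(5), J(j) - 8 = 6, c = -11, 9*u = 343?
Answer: 80347288/9 ≈ 8.9275e+6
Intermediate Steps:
u = 343/9 (u = (1/9)*343 = 343/9 ≈ 38.111)
J(j) = 14 (J(j) = 8 + 6 = 14)
q = -280 (q = -10*2*14 = -20*14 = -280)
I = 484 (I = (-4 - 18)*(-11 - 11) = -22*(-22) = 484)
q + O(I)*u = -280 + 484**2*(343/9) = -280 + 234256*(343/9) = -280 + 80349808/9 = 80347288/9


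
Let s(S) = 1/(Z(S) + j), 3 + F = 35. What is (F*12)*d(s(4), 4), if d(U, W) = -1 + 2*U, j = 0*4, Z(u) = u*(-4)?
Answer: -432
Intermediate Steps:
Z(u) = -4*u
F = 32 (F = -3 + 35 = 32)
j = 0
s(S) = -1/(4*S) (s(S) = 1/(-4*S + 0) = 1/(-4*S) = -1/(4*S))
(F*12)*d(s(4), 4) = (32*12)*(-1 + 2*(-¼/4)) = 384*(-1 + 2*(-¼*¼)) = 384*(-1 + 2*(-1/16)) = 384*(-1 - ⅛) = 384*(-9/8) = -432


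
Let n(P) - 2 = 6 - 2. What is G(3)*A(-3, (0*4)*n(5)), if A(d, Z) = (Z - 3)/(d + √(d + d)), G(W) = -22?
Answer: -66/5 - 22*I*√6/5 ≈ -13.2 - 10.778*I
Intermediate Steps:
n(P) = 6 (n(P) = 2 + (6 - 2) = 2 + 4 = 6)
A(d, Z) = (-3 + Z)/(d + √2*√d) (A(d, Z) = (-3 + Z)/(d + √(2*d)) = (-3 + Z)/(d + √2*√d))
G(3)*A(-3, (0*4)*n(5)) = -22*(-3 + (0*4)*6)/(-3 + √2*√(-3)) = -22*(-3 + 0*6)/(-3 + √2*(I*√3)) = -22*(-3 + 0)/(-3 + I*√6) = -22*(-3)/(-3 + I*√6) = -(-66)/(-3 + I*√6) = 66/(-3 + I*√6)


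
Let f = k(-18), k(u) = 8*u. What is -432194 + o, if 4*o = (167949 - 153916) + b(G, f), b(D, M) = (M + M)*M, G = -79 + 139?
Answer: -1673271/4 ≈ -4.1832e+5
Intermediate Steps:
G = 60
f = -144 (f = 8*(-18) = -144)
b(D, M) = 2*M² (b(D, M) = (2*M)*M = 2*M²)
o = 55505/4 (o = ((167949 - 153916) + 2*(-144)²)/4 = (14033 + 2*20736)/4 = (14033 + 41472)/4 = (¼)*55505 = 55505/4 ≈ 13876.)
-432194 + o = -432194 + 55505/4 = -1673271/4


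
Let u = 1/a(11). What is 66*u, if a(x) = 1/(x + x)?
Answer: 1452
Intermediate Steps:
a(x) = 1/(2*x)
u = 22 (u = 1/((½)/11) = 1/((½)*(1/11)) = 1/(1/22) = 22)
66*u = 66*22 = 1452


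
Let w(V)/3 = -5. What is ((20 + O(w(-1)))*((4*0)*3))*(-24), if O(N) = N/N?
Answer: 0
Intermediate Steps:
w(V) = -15 (w(V) = 3*(-5) = -15)
O(N) = 1
((20 + O(w(-1)))*((4*0)*3))*(-24) = ((20 + 1)*((4*0)*3))*(-24) = (21*(0*3))*(-24) = (21*0)*(-24) = 0*(-24) = 0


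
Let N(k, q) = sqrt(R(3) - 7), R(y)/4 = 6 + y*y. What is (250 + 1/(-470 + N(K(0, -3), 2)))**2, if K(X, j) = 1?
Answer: 3048285439238453/48773397409 - 110422560*sqrt(53)/48773397409 ≈ 62499.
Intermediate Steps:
R(y) = 24 + 4*y**2 (R(y) = 4*(6 + y*y) = 4*(6 + y**2) = 24 + 4*y**2)
N(k, q) = sqrt(53) (N(k, q) = sqrt((24 + 4*3**2) - 7) = sqrt((24 + 4*9) - 7) = sqrt((24 + 36) - 7) = sqrt(60 - 7) = sqrt(53))
(250 + 1/(-470 + N(K(0, -3), 2)))**2 = (250 + 1/(-470 + sqrt(53)))**2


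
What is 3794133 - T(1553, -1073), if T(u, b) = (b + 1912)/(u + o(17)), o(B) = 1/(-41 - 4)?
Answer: 265149152817/69884 ≈ 3.7941e+6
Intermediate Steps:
o(B) = -1/45 (o(B) = 1/(-45) = -1/45)
T(u, b) = (1912 + b)/(-1/45 + u) (T(u, b) = (b + 1912)/(u - 1/45) = (1912 + b)/(-1/45 + u))
3794133 - T(1553, -1073) = 3794133 - 45*(1912 - 1073)/(-1 + 45*1553) = 3794133 - 45*839/(-1 + 69885) = 3794133 - 45*839/69884 = 3794133 - 1*37755/69884 = 3794133 - 37755/69884 = 265149152817/69884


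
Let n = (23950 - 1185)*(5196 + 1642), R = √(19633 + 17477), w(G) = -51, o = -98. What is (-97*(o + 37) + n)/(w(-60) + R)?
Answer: 2646440779/11503 + 155672987*√37110/34509 ≈ 1.0991e+6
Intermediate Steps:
R = √37110 ≈ 192.64
n = 155667070 (n = 22765*6838 = 155667070)
(-97*(o + 37) + n)/(w(-60) + R) = (-97*(-98 + 37) + 155667070)/(-51 + √37110) = (-97*(-61) + 155667070)/(-51 + √37110) = (5917 + 155667070)/(-51 + √37110) = 155672987/(-51 + √37110)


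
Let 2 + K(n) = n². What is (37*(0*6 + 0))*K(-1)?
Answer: 0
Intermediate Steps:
K(n) = -2 + n²
(37*(0*6 + 0))*K(-1) = (37*(0*6 + 0))*(-2 + (-1)²) = (37*(0 + 0))*(-2 + 1) = (37*0)*(-1) = 0*(-1) = 0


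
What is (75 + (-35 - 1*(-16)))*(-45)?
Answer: -2520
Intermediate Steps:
(75 + (-35 - 1*(-16)))*(-45) = (75 + (-35 + 16))*(-45) = (75 - 19)*(-45) = 56*(-45) = -2520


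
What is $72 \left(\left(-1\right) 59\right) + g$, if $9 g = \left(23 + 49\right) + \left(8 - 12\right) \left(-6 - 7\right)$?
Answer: $- \frac{38108}{9} \approx -4234.2$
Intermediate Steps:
$g = \frac{124}{9}$ ($g = \frac{\left(23 + 49\right) + \left(8 - 12\right) \left(-6 - 7\right)}{9} = \frac{72 - -52}{9} = \frac{72 + 52}{9} = \frac{1}{9} \cdot 124 = \frac{124}{9} \approx 13.778$)
$72 \left(\left(-1\right) 59\right) + g = 72 \left(\left(-1\right) 59\right) + \frac{124}{9} = 72 \left(-59\right) + \frac{124}{9} = -4248 + \frac{124}{9} = - \frac{38108}{9}$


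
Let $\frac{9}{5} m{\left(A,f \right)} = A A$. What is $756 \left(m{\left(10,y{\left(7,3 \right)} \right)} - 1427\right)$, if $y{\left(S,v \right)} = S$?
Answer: $-1036812$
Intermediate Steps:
$m{\left(A,f \right)} = \frac{5 A^{2}}{9}$ ($m{\left(A,f \right)} = \frac{5 A A}{9} = \frac{5 A^{2}}{9}$)
$756 \left(m{\left(10,y{\left(7,3 \right)} \right)} - 1427\right) = 756 \left(\frac{5 \cdot 10^{2}}{9} - 1427\right) = 756 \left(\frac{5}{9} \cdot 100 - 1427\right) = 756 \left(\frac{500}{9} - 1427\right) = 756 \left(- \frac{12343}{9}\right) = -1036812$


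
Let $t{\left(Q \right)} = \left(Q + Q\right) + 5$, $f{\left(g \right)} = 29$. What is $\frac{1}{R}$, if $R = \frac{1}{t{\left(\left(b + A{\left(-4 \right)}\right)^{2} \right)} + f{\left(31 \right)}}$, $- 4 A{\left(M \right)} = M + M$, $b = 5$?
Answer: $132$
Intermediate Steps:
$A{\left(M \right)} = - \frac{M}{2}$ ($A{\left(M \right)} = - \frac{M + M}{4} = - \frac{2 M}{4} = - \frac{M}{2}$)
$t{\left(Q \right)} = 5 + 2 Q$ ($t{\left(Q \right)} = 2 Q + 5 = 5 + 2 Q$)
$R = \frac{1}{132}$ ($R = \frac{1}{\left(5 + 2 \left(5 - -2\right)^{2}\right) + 29} = \frac{1}{\left(5 + 2 \left(5 + 2\right)^{2}\right) + 29} = \frac{1}{\left(5 + 2 \cdot 7^{2}\right) + 29} = \frac{1}{\left(5 + 2 \cdot 49\right) + 29} = \frac{1}{\left(5 + 98\right) + 29} = \frac{1}{103 + 29} = \frac{1}{132} \approx 0.0075758$)
$\frac{1}{R} = \frac{1}{\frac{1}{132}} = 132$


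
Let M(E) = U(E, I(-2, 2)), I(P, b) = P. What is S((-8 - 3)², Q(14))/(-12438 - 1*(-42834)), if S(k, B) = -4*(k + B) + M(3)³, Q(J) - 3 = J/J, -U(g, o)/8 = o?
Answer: 899/7599 ≈ 0.11831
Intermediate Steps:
U(g, o) = -8*o
M(E) = 16 (M(E) = -8*(-2) = 16)
Q(J) = 4 (Q(J) = 3 + J/J = 3 + 1 = 4)
S(k, B) = 4096 - 4*B - 4*k (S(k, B) = -4*(k + B) + 16³ = -4*(B + k) + 4096 = (-4*B - 4*k) + 4096 = 4096 - 4*B - 4*k)
S((-8 - 3)², Q(14))/(-12438 - 1*(-42834)) = (4096 - 4*4 - 4*(-8 - 3)²)/(-12438 - 1*(-42834)) = (4096 - 16 - 4*(-11)²)/(-12438 + 42834) = (4096 - 16 - 4*121)/30396 = (4096 - 16 - 484)*(1/30396) = 3596*(1/30396) = 899/7599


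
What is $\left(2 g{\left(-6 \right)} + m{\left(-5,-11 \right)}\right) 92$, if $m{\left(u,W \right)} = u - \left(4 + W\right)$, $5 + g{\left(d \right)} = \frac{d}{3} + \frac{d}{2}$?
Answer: $-1656$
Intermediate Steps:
$g{\left(d \right)} = -5 + \frac{5 d}{6}$ ($g{\left(d \right)} = -5 + \left(\frac{d}{3} + \frac{d}{2}\right) = -5 + \frac{5 d}{6}$)
$m{\left(u,W \right)} = -4 + u - W$
$\left(2 g{\left(-6 \right)} + m{\left(-5,-11 \right)}\right) 92 = \left(2 \left(-5 + \frac{5}{6} \left(-6\right)\right) - -2\right) 92 = \left(2 \left(-5 - 5\right) - -2\right) 92 = \left(2 \left(-10\right) + 2\right) 92 = \left(-20 + 2\right) 92 = \left(-18\right) 92 = -1656$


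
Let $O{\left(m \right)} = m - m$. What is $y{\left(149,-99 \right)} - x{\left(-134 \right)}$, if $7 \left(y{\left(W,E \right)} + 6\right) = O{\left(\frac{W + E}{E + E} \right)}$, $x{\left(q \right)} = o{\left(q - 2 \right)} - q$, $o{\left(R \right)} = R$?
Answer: $-4$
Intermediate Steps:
$O{\left(m \right)} = 0$
$x{\left(q \right)} = -2$ ($x{\left(q \right)} = \left(q - 2\right) - q = \left(-2 + q\right) - q = -2$)
$y{\left(W,E \right)} = -6$ ($y{\left(W,E \right)} = -6 + \frac{1}{7} \cdot 0 = -6 + 0 = -6$)
$y{\left(149,-99 \right)} - x{\left(-134 \right)} = -6 - -2 = -6 + 2 = -4$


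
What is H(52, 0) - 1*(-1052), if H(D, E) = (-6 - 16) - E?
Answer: 1030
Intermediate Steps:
H(D, E) = -22 - E
H(52, 0) - 1*(-1052) = (-22 - 1*0) - 1*(-1052) = (-22 + 0) + 1052 = -22 + 1052 = 1030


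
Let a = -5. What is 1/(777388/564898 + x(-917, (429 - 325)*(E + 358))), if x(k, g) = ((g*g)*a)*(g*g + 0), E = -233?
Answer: -282449/40335129444999999611306 ≈ -7.0026e-18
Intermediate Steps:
x(k, g) = -5*g⁴ (x(k, g) = ((g*g)*(-5))*(g*g + 0) = (g²*(-5))*(g² + 0) = (-5*g²)*g² = -5*g⁴)
1/(777388/564898 + x(-917, (429 - 325)*(E + 358))) = 1/(777388/564898 - 5*(-233 + 358)⁴*(429 - 325)⁴) = 1/(777388*(1/564898) - 5*(104*125)⁴) = 1/(388694/282449 - 5*13000⁴) = 1/(388694/282449 - 5*28561000000000000) = 1/(388694/282449 - 142805000000000000) = 1/(-40335129444999999611306/282449) = -282449/40335129444999999611306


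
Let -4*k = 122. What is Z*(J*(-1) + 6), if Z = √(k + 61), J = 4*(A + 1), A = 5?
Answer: -9*√122 ≈ -99.408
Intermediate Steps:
k = -61/2 (k = -¼*122 = -61/2 ≈ -30.500)
J = 24 (J = 4*(5 + 1) = 4*6 = 24)
Z = √122/2 (Z = √(-61/2 + 61) = √(61/2) = √122/2 ≈ 5.5227)
Z*(J*(-1) + 6) = (√122/2)*(24*(-1) + 6) = (√122/2)*(-24 + 6) = (√122/2)*(-18) = -9*√122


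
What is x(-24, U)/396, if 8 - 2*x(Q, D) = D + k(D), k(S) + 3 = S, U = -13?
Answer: 37/792 ≈ 0.046717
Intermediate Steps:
k(S) = -3 + S
x(Q, D) = 11/2 - D (x(Q, D) = 4 - (D + (-3 + D))/2 = 4 - (-3 + 2*D)/2 = 4 + (3/2 - D) = 11/2 - D)
x(-24, U)/396 = (11/2 - 1*(-13))/396 = (11/2 + 13)*(1/396) = (37/2)*(1/396) = 37/792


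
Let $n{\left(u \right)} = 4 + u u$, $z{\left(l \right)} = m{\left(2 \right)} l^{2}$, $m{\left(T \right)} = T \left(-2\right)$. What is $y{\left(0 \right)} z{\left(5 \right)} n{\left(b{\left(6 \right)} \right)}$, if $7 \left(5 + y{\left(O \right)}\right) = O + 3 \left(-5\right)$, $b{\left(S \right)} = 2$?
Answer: $\frac{40000}{7} \approx 5714.3$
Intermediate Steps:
$m{\left(T \right)} = - 2 T$
$z{\left(l \right)} = - 4 l^{2}$ ($z{\left(l \right)} = \left(-2\right) 2 l^{2} = - 4 l^{2}$)
$n{\left(u \right)} = 4 + u^{2}$
$y{\left(O \right)} = - \frac{50}{7} + \frac{O}{7}$ ($y{\left(O \right)} = -5 + \frac{O + 3 \left(-5\right)}{7} = -5 + \frac{O - 15}{7} = -5 + \frac{-15 + O}{7} = -5 + \left(- \frac{15}{7} + \frac{O}{7}\right) = - \frac{50}{7} + \frac{O}{7}$)
$y{\left(0 \right)} z{\left(5 \right)} n{\left(b{\left(6 \right)} \right)} = \left(- \frac{50}{7} + \frac{1}{7} \cdot 0\right) \left(- 4 \cdot 5^{2}\right) \left(4 + 2^{2}\right) = \left(- \frac{50}{7} + 0\right) \left(\left(-4\right) 25\right) \left(4 + 4\right) = \left(- \frac{50}{7}\right) \left(-100\right) 8 = \frac{5000}{7} \cdot 8 = \frac{40000}{7}$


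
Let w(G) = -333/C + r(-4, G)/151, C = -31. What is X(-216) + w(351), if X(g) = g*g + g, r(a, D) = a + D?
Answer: 217446680/4681 ≈ 46453.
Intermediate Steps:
r(a, D) = D + a
X(g) = g + g² (X(g) = g² + g = g + g²)
w(G) = 50159/4681 + G/151 (w(G) = -333/(-31) + (G - 4)/151 = -333*(-1/31) + (-4 + G)*(1/151) = 333/31 + (-4/151 + G/151) = 50159/4681 + G/151)
X(-216) + w(351) = -216*(1 - 216) + (50159/4681 + (1/151)*351) = -216*(-215) + (50159/4681 + 351/151) = 46440 + 61040/4681 = 217446680/4681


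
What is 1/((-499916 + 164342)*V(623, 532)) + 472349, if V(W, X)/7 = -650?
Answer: 721211597133301/1526861700 ≈ 4.7235e+5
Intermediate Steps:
V(W, X) = -4550 (V(W, X) = 7*(-650) = -4550)
1/((-499916 + 164342)*V(623, 532)) + 472349 = 1/((-499916 + 164342)*(-4550)) + 472349 = -1/4550/(-335574) + 472349 = -1/335574*(-1/4550) + 472349 = 1/1526861700 + 472349 = 721211597133301/1526861700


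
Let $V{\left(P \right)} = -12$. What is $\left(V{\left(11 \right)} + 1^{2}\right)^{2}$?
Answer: $121$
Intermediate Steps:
$\left(V{\left(11 \right)} + 1^{2}\right)^{2} = \left(-12 + 1^{2}\right)^{2} = \left(-12 + 1\right)^{2} = \left(-11\right)^{2} = 121$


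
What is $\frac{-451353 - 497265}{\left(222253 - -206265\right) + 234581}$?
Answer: $- \frac{316206}{221033} \approx -1.4306$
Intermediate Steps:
$\frac{-451353 - 497265}{\left(222253 - -206265\right) + 234581} = - \frac{948618}{\left(222253 + 206265\right) + 234581} = - \frac{948618}{428518 + 234581} = - \frac{948618}{663099} = \left(-948618\right) \frac{1}{663099} = - \frac{316206}{221033}$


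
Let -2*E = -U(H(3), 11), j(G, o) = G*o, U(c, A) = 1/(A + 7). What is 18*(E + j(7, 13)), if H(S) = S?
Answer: 3277/2 ≈ 1638.5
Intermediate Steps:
U(c, A) = 1/(7 + A)
E = 1/36 (E = -(-1)/(2*(7 + 11)) = -(-1)/(2*18) = -1/2*(-1/18) = 1/36 ≈ 0.027778)
18*(E + j(7, 13)) = 18*(1/36 + 7*13) = 18*(1/36 + 91) = 18*(3277/36) = 3277/2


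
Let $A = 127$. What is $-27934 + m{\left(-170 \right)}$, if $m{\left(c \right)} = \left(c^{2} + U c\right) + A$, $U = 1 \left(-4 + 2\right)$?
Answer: $1433$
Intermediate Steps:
$U = -2$ ($U = 1 \left(-2\right) = -2$)
$m{\left(c \right)} = 127 + c^{2} - 2 c$ ($m{\left(c \right)} = \left(c^{2} - 2 c\right) + 127 = 127 + c^{2} - 2 c$)
$-27934 + m{\left(-170 \right)} = -27934 + \left(127 + \left(-170\right)^{2} - -340\right) = -27934 + \left(127 + 28900 + 340\right) = -27934 + 29367 = 1433$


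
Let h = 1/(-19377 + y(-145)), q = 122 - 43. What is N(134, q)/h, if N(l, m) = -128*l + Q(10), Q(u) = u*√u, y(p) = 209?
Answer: 328769536 - 191680*√10 ≈ 3.2816e+8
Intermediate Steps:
q = 79
h = -1/19168 (h = 1/(-19377 + 209) = 1/(-19168) = -1/19168 ≈ -5.2170e-5)
Q(u) = u^(3/2)
N(l, m) = -128*l + 10*√10 (N(l, m) = -128*l + 10^(3/2) = -128*l + 10*√10)
N(134, q)/h = (-128*134 + 10*√10)/(-1/19168) = (-17152 + 10*√10)*(-19168) = 328769536 - 191680*√10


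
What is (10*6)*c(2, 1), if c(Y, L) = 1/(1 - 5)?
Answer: -15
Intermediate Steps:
c(Y, L) = -¼ (c(Y, L) = 1/(-4) = -¼)
(10*6)*c(2, 1) = (10*6)*(-¼) = 60*(-¼) = -15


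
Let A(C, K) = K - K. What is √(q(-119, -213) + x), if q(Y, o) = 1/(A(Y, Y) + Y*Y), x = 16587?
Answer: 2*√58722127/119 ≈ 128.79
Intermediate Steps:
A(C, K) = 0
q(Y, o) = Y⁻² (q(Y, o) = 1/(0 + Y*Y) = 1/(0 + Y²) = 1/(Y²) = Y⁻²)
√(q(-119, -213) + x) = √((-119)⁻² + 16587) = √(1/14161 + 16587) = √(234888508/14161) = 2*√58722127/119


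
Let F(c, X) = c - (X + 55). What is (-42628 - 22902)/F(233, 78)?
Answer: -6553/10 ≈ -655.30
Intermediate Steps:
F(c, X) = -55 + c - X (F(c, X) = c - (55 + X) = c + (-55 - X) = -55 + c - X)
(-42628 - 22902)/F(233, 78) = (-42628 - 22902)/(-55 + 233 - 1*78) = -65530/(-55 + 233 - 78) = -65530/100 = -65530*1/100 = -6553/10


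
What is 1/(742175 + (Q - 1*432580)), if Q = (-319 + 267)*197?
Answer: 1/299351 ≈ 3.3406e-6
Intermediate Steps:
Q = -10244 (Q = -52*197 = -10244)
1/(742175 + (Q - 1*432580)) = 1/(742175 + (-10244 - 1*432580)) = 1/(742175 + (-10244 - 432580)) = 1/(742175 - 442824) = 1/299351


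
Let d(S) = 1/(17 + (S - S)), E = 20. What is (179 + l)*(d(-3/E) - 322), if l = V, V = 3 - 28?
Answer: -842842/17 ≈ -49579.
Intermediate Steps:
V = -25
l = -25
d(S) = 1/17 (d(S) = 1/(17 + 0) = 1/17)
(179 + l)*(d(-3/E) - 322) = (179 - 25)*(1/17 - 322) = 154*(-5473/17) = -842842/17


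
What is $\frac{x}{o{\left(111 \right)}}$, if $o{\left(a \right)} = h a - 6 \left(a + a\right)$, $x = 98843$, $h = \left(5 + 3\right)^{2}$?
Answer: $\frac{98843}{5772} \approx 17.125$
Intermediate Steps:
$h = 64$ ($h = 8^{2} = 64$)
$o{\left(a \right)} = 52 a$ ($o{\left(a \right)} = 64 a - 6 \left(a + a\right) = 64 a - 6 \cdot 2 a = 64 a - 12 a = 52 a$)
$\frac{x}{o{\left(111 \right)}} = \frac{98843}{52 \cdot 111} = \frac{98843}{5772}$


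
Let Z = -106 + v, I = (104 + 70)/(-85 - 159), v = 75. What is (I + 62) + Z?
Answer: 3695/122 ≈ 30.287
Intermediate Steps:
I = -87/122 (I = 174/(-244) = 174*(-1/244) = -87/122 ≈ -0.71311)
Z = -31 (Z = -106 + 75 = -31)
(I + 62) + Z = (-87/122 + 62) - 31 = 7477/122 - 31 = 3695/122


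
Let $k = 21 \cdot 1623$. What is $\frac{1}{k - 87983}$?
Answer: $- \frac{1}{53900} \approx -1.8553 \cdot 10^{-5}$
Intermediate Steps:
$k = 34083$
$\frac{1}{k - 87983} = \frac{1}{34083 - 87983} = \frac{1}{-53900} = - \frac{1}{53900}$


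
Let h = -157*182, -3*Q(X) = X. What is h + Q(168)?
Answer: -28630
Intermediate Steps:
Q(X) = -X/3
h = -28574
h + Q(168) = -28574 - ⅓*168 = -28574 - 56 = -28630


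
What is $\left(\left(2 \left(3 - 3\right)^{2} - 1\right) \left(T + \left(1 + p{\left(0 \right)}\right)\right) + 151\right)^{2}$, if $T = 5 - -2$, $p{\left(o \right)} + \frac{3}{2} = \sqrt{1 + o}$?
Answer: $\frac{82369}{4} \approx 20592.0$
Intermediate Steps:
$p{\left(o \right)} = - \frac{3}{2} + \sqrt{1 + o}$
$T = 7$ ($T = 5 + 2 = 7$)
$\left(\left(2 \left(3 - 3\right)^{2} - 1\right) \left(T + \left(1 + p{\left(0 \right)}\right)\right) + 151\right)^{2} = \left(\left(2 \left(3 - 3\right)^{2} - 1\right) \left(7 + \left(1 - \left(\frac{3}{2} - \sqrt{1 + 0}\right)\right)\right) + 151\right)^{2} = \left(\left(2 \cdot 0^{2} - 1\right) \left(7 + \left(1 - \left(\frac{3}{2} - \sqrt{1}\right)\right)\right) + 151\right)^{2} = \left(\left(2 \cdot 0 - 1\right) \left(7 + \left(1 + \left(- \frac{3}{2} + 1\right)\right)\right) + 151\right)^{2} = \left(\left(0 - 1\right) \left(7 + \left(1 - \frac{1}{2}\right)\right) + 151\right)^{2} = \left(- (7 + \frac{1}{2}) + 151\right)^{2} = \left(\left(-1\right) \frac{15}{2} + 151\right)^{2} = \left(- \frac{15}{2} + 151\right)^{2} = \left(\frac{287}{2}\right)^{2} = \frac{82369}{4}$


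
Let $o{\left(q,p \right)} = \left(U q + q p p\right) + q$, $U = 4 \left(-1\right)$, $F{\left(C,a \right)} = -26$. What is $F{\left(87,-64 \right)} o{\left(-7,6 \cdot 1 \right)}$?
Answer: $6006$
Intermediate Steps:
$U = -4$
$o{\left(q,p \right)} = - 3 q + q p^{2}$ ($o{\left(q,p \right)} = \left(- 4 q + q p p\right) + q = \left(- 4 q + p q p\right) + q = \left(- 4 q + q p^{2}\right) + q = - 3 q + q p^{2}$)
$F{\left(87,-64 \right)} o{\left(-7,6 \cdot 1 \right)} = - 26 \left(- 7 \left(-3 + \left(6 \cdot 1\right)^{2}\right)\right) = - 26 \left(- 7 \left(-3 + 6^{2}\right)\right) = - 26 \left(- 7 \left(-3 + 36\right)\right) = - 26 \left(\left(-7\right) 33\right) = \left(-26\right) \left(-231\right) = 6006$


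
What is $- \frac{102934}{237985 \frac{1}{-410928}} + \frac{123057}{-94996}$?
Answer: $\frac{365286861988077}{2055238460} \approx 1.7773 \cdot 10^{5}$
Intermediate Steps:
$- \frac{102934}{237985 \frac{1}{-410928}} + \frac{123057}{-94996} = - \frac{102934}{237985 \left(- \frac{1}{410928}\right)} + 123057 \left(- \frac{1}{94996}\right) = - \frac{102934}{- \frac{237985}{410928}} - \frac{11187}{8636} = \left(-102934\right) \left(- \frac{410928}{237985}\right) - \frac{11187}{8636} = \frac{42298462752}{237985} - \frac{11187}{8636} = \frac{365286861988077}{2055238460}$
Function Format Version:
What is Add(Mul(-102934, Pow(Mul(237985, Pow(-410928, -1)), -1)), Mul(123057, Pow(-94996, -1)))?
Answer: Rational(365286861988077, 2055238460) ≈ 1.7773e+5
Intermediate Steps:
Add(Mul(-102934, Pow(Mul(237985, Pow(-410928, -1)), -1)), Mul(123057, Pow(-94996, -1))) = Add(Mul(-102934, Pow(Mul(237985, Rational(-1, 410928)), -1)), Mul(123057, Rational(-1, 94996))) = Add(Mul(-102934, Pow(Rational(-237985, 410928), -1)), Rational(-11187, 8636)) = Add(Mul(-102934, Rational(-410928, 237985)), Rational(-11187, 8636)) = Add(Rational(42298462752, 237985), Rational(-11187, 8636)) = Rational(365286861988077, 2055238460)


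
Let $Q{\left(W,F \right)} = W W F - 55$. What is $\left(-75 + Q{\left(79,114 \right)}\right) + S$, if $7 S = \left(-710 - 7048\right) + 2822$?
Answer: $\frac{4974472}{7} \approx 7.1064 \cdot 10^{5}$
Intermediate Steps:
$Q{\left(W,F \right)} = -55 + F W^{2}$ ($Q{\left(W,F \right)} = W^{2} F - 55 = F W^{2} - 55 = -55 + F W^{2}$)
$S = - \frac{4936}{7}$ ($S = \frac{\left(-710 - 7048\right) + 2822}{7} = \frac{-7758 + 2822}{7} = \frac{1}{7} \left(-4936\right) = - \frac{4936}{7} \approx -705.14$)
$\left(-75 + Q{\left(79,114 \right)}\right) + S = \left(-75 - \left(55 - 114 \cdot 79^{2}\right)\right) - \frac{4936}{7} = \left(-75 + \left(-55 + 114 \cdot 6241\right)\right) - \frac{4936}{7} = \left(-75 + \left(-55 + 711474\right)\right) - \frac{4936}{7} = \left(-75 + 711419\right) - \frac{4936}{7} = 711344 - \frac{4936}{7} = \frac{4974472}{7}$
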